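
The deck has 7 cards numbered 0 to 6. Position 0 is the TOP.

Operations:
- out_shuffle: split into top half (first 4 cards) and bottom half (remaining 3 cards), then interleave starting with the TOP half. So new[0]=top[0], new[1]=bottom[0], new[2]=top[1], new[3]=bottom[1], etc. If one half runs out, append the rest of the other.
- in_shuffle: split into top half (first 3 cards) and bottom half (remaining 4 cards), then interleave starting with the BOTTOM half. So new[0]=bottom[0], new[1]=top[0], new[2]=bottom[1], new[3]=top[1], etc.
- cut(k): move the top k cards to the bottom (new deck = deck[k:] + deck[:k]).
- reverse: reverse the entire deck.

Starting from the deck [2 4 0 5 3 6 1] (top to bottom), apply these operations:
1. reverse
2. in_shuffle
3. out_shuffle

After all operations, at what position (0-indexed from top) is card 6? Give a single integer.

Answer: 6

Derivation:
After op 1 (reverse): [1 6 3 5 0 4 2]
After op 2 (in_shuffle): [5 1 0 6 4 3 2]
After op 3 (out_shuffle): [5 4 1 3 0 2 6]
Card 6 is at position 6.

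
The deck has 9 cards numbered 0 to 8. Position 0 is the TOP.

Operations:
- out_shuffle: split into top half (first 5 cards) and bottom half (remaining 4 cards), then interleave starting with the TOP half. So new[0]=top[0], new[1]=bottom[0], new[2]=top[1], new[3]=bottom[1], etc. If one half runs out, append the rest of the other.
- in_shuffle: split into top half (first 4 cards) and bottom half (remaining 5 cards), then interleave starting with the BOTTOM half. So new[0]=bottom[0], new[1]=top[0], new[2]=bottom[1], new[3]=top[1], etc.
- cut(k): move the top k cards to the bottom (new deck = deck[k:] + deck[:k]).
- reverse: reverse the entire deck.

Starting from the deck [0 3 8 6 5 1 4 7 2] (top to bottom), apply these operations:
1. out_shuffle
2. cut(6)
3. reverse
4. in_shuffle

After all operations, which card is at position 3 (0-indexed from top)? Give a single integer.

After op 1 (out_shuffle): [0 1 3 4 8 7 6 2 5]
After op 2 (cut(6)): [6 2 5 0 1 3 4 8 7]
After op 3 (reverse): [7 8 4 3 1 0 5 2 6]
After op 4 (in_shuffle): [1 7 0 8 5 4 2 3 6]
Position 3: card 8.

Answer: 8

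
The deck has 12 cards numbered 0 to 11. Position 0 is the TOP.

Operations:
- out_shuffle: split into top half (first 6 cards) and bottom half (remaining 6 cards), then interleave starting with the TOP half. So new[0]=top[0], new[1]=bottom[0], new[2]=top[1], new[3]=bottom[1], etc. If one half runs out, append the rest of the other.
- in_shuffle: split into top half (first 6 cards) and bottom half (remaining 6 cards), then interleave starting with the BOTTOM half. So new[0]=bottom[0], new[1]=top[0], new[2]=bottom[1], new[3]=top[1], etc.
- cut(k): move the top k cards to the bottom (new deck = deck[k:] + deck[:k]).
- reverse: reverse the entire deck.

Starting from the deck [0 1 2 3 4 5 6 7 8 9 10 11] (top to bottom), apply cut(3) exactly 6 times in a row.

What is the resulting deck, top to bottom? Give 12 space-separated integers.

After op 1 (cut(3)): [3 4 5 6 7 8 9 10 11 0 1 2]
After op 2 (cut(3)): [6 7 8 9 10 11 0 1 2 3 4 5]
After op 3 (cut(3)): [9 10 11 0 1 2 3 4 5 6 7 8]
After op 4 (cut(3)): [0 1 2 3 4 5 6 7 8 9 10 11]
After op 5 (cut(3)): [3 4 5 6 7 8 9 10 11 0 1 2]
After op 6 (cut(3)): [6 7 8 9 10 11 0 1 2 3 4 5]

Answer: 6 7 8 9 10 11 0 1 2 3 4 5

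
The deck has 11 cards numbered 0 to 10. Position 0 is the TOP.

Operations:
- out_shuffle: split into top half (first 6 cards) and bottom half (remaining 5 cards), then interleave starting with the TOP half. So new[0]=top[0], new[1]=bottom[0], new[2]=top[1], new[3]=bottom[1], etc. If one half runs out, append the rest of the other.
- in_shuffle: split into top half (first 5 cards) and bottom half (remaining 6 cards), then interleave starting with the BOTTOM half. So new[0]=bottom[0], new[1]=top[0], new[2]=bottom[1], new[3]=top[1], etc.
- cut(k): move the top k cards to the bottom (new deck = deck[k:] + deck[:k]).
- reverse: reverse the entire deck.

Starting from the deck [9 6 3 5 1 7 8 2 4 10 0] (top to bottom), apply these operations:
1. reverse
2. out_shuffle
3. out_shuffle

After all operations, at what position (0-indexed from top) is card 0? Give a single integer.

Answer: 0

Derivation:
After op 1 (reverse): [0 10 4 2 8 7 1 5 3 6 9]
After op 2 (out_shuffle): [0 1 10 5 4 3 2 6 8 9 7]
After op 3 (out_shuffle): [0 2 1 6 10 8 5 9 4 7 3]
Card 0 is at position 0.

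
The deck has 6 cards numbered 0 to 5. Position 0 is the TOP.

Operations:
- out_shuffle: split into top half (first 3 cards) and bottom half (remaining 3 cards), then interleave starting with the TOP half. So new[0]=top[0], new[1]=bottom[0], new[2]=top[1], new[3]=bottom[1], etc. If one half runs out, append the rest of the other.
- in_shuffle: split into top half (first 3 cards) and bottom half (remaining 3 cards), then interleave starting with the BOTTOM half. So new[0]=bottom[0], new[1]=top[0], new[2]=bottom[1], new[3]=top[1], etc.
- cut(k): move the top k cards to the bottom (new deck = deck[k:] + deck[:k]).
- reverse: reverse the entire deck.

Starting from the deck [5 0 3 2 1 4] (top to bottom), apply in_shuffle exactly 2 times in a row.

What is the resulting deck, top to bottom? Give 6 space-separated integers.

After op 1 (in_shuffle): [2 5 1 0 4 3]
After op 2 (in_shuffle): [0 2 4 5 3 1]

Answer: 0 2 4 5 3 1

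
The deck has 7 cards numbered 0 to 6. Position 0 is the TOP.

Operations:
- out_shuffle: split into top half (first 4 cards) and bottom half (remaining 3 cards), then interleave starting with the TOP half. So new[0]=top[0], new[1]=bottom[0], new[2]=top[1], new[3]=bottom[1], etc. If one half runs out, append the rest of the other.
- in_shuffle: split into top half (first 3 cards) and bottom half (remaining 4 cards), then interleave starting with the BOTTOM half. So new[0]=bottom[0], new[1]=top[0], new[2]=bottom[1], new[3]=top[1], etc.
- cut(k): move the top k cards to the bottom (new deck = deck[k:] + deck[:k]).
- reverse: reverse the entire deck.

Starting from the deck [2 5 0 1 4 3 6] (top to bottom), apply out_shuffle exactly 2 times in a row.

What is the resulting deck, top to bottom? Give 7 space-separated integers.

Answer: 2 0 4 6 5 1 3

Derivation:
After op 1 (out_shuffle): [2 4 5 3 0 6 1]
After op 2 (out_shuffle): [2 0 4 6 5 1 3]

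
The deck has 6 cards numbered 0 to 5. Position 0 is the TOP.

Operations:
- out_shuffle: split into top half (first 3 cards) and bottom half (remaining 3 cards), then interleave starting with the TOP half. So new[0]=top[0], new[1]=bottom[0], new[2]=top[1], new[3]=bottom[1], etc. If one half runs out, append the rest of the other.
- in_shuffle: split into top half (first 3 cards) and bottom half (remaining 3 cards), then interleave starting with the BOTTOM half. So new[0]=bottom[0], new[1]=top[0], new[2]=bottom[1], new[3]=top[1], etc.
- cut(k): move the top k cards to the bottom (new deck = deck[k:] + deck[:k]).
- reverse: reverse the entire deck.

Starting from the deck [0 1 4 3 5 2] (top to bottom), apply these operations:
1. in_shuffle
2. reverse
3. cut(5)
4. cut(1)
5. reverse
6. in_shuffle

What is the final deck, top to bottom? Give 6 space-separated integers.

After op 1 (in_shuffle): [3 0 5 1 2 4]
After op 2 (reverse): [4 2 1 5 0 3]
After op 3 (cut(5)): [3 4 2 1 5 0]
After op 4 (cut(1)): [4 2 1 5 0 3]
After op 5 (reverse): [3 0 5 1 2 4]
After op 6 (in_shuffle): [1 3 2 0 4 5]

Answer: 1 3 2 0 4 5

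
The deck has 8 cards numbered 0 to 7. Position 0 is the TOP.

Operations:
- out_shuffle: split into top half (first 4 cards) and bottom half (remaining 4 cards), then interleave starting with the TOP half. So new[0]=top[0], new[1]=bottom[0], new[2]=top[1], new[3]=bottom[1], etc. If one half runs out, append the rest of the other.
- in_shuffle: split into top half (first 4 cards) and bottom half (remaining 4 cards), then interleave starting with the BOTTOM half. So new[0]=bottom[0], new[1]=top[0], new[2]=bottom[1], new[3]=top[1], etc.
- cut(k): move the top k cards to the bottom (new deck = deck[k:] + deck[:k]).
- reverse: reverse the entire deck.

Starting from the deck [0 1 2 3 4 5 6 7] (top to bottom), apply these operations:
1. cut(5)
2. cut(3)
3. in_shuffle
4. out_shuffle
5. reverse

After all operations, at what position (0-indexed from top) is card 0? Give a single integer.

Answer: 5

Derivation:
After op 1 (cut(5)): [5 6 7 0 1 2 3 4]
After op 2 (cut(3)): [0 1 2 3 4 5 6 7]
After op 3 (in_shuffle): [4 0 5 1 6 2 7 3]
After op 4 (out_shuffle): [4 6 0 2 5 7 1 3]
After op 5 (reverse): [3 1 7 5 2 0 6 4]
Card 0 is at position 5.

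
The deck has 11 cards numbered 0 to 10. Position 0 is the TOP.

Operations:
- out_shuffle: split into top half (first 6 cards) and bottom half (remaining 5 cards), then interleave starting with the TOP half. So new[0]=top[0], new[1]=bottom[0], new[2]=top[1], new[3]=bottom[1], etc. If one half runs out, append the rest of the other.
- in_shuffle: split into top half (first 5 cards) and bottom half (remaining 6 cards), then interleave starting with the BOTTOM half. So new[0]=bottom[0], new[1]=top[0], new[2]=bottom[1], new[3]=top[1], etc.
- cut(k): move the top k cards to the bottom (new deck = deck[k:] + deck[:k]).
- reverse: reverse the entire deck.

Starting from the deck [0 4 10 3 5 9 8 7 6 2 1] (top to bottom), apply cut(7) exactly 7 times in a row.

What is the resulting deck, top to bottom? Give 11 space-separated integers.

Answer: 9 8 7 6 2 1 0 4 10 3 5

Derivation:
After op 1 (cut(7)): [7 6 2 1 0 4 10 3 5 9 8]
After op 2 (cut(7)): [3 5 9 8 7 6 2 1 0 4 10]
After op 3 (cut(7)): [1 0 4 10 3 5 9 8 7 6 2]
After op 4 (cut(7)): [8 7 6 2 1 0 4 10 3 5 9]
After op 5 (cut(7)): [10 3 5 9 8 7 6 2 1 0 4]
After op 6 (cut(7)): [2 1 0 4 10 3 5 9 8 7 6]
After op 7 (cut(7)): [9 8 7 6 2 1 0 4 10 3 5]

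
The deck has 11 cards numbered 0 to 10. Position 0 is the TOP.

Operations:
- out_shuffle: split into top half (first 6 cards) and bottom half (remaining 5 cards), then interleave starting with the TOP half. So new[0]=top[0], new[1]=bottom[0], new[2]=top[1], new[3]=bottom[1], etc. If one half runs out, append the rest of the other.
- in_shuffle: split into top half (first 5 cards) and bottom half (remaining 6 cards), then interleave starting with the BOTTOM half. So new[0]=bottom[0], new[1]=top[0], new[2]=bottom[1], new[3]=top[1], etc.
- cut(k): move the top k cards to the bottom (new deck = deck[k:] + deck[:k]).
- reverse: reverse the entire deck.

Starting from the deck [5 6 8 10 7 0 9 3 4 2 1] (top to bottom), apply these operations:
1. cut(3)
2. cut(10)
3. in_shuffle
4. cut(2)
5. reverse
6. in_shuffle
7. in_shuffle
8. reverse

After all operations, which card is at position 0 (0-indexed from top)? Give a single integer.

After op 1 (cut(3)): [10 7 0 9 3 4 2 1 5 6 8]
After op 2 (cut(10)): [8 10 7 0 9 3 4 2 1 5 6]
After op 3 (in_shuffle): [3 8 4 10 2 7 1 0 5 9 6]
After op 4 (cut(2)): [4 10 2 7 1 0 5 9 6 3 8]
After op 5 (reverse): [8 3 6 9 5 0 1 7 2 10 4]
After op 6 (in_shuffle): [0 8 1 3 7 6 2 9 10 5 4]
After op 7 (in_shuffle): [6 0 2 8 9 1 10 3 5 7 4]
After op 8 (reverse): [4 7 5 3 10 1 9 8 2 0 6]
Position 0: card 4.

Answer: 4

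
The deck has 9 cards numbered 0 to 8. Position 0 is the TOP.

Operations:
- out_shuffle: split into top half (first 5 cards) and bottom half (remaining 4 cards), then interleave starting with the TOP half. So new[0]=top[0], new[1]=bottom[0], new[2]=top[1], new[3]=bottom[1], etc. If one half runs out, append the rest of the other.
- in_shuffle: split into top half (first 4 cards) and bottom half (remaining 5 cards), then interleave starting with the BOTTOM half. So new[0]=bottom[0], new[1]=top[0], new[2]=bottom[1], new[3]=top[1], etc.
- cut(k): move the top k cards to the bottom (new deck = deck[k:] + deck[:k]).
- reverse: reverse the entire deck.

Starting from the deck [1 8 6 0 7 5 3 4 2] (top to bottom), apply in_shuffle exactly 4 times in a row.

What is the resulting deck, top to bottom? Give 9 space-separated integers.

Answer: 0 4 6 3 8 5 1 7 2

Derivation:
After op 1 (in_shuffle): [7 1 5 8 3 6 4 0 2]
After op 2 (in_shuffle): [3 7 6 1 4 5 0 8 2]
After op 3 (in_shuffle): [4 3 5 7 0 6 8 1 2]
After op 4 (in_shuffle): [0 4 6 3 8 5 1 7 2]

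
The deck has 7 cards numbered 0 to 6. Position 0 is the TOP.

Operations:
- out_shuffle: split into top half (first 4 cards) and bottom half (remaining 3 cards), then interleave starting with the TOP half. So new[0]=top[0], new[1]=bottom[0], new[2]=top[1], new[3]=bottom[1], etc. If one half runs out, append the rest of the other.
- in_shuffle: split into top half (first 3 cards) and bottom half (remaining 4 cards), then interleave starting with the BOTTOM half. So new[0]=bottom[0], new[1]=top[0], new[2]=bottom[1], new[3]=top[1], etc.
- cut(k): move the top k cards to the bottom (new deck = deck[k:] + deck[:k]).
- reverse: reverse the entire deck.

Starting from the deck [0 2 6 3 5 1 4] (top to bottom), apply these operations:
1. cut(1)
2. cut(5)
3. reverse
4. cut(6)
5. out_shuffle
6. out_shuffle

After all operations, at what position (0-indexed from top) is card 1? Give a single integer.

Answer: 4

Derivation:
After op 1 (cut(1)): [2 6 3 5 1 4 0]
After op 2 (cut(5)): [4 0 2 6 3 5 1]
After op 3 (reverse): [1 5 3 6 2 0 4]
After op 4 (cut(6)): [4 1 5 3 6 2 0]
After op 5 (out_shuffle): [4 6 1 2 5 0 3]
After op 6 (out_shuffle): [4 5 6 0 1 3 2]
Card 1 is at position 4.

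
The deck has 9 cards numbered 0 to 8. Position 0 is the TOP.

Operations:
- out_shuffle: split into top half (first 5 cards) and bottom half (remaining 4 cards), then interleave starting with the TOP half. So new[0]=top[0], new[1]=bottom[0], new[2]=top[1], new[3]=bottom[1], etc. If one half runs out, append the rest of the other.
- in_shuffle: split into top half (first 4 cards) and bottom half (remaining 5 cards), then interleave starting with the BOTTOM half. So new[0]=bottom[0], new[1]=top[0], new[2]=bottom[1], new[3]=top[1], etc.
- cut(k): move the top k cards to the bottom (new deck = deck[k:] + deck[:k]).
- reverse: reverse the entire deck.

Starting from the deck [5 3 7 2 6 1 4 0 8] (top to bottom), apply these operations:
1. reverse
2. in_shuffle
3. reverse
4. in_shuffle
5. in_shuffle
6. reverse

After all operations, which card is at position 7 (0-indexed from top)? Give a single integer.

Answer: 7

Derivation:
After op 1 (reverse): [8 0 4 1 6 2 7 3 5]
After op 2 (in_shuffle): [6 8 2 0 7 4 3 1 5]
After op 3 (reverse): [5 1 3 4 7 0 2 8 6]
After op 4 (in_shuffle): [7 5 0 1 2 3 8 4 6]
After op 5 (in_shuffle): [2 7 3 5 8 0 4 1 6]
After op 6 (reverse): [6 1 4 0 8 5 3 7 2]
Position 7: card 7.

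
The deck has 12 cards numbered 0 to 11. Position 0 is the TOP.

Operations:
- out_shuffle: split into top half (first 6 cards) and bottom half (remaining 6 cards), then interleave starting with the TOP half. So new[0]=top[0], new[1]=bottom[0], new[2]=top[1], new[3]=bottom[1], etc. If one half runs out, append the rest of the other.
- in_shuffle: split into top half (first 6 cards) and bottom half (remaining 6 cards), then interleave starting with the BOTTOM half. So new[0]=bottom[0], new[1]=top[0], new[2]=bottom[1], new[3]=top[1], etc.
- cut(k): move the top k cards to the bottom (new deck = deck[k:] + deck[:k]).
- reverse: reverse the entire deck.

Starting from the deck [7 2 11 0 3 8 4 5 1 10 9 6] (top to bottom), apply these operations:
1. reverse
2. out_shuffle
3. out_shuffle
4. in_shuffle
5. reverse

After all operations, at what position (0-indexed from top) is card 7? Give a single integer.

Answer: 1

Derivation:
After op 1 (reverse): [6 9 10 1 5 4 8 3 0 11 2 7]
After op 2 (out_shuffle): [6 8 9 3 10 0 1 11 5 2 4 7]
After op 3 (out_shuffle): [6 1 8 11 9 5 3 2 10 4 0 7]
After op 4 (in_shuffle): [3 6 2 1 10 8 4 11 0 9 7 5]
After op 5 (reverse): [5 7 9 0 11 4 8 10 1 2 6 3]
Card 7 is at position 1.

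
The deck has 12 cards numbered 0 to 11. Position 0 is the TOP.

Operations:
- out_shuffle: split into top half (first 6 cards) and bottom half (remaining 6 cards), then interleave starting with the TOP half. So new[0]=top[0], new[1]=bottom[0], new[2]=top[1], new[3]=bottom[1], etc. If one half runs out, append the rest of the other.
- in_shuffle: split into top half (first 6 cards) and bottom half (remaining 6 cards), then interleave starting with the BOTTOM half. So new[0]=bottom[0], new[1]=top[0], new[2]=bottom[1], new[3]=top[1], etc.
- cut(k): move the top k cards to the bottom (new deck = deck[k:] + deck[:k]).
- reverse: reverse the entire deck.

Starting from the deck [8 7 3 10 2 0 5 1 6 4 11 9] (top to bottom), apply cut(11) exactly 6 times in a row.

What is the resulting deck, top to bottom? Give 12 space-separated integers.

Answer: 5 1 6 4 11 9 8 7 3 10 2 0

Derivation:
After op 1 (cut(11)): [9 8 7 3 10 2 0 5 1 6 4 11]
After op 2 (cut(11)): [11 9 8 7 3 10 2 0 5 1 6 4]
After op 3 (cut(11)): [4 11 9 8 7 3 10 2 0 5 1 6]
After op 4 (cut(11)): [6 4 11 9 8 7 3 10 2 0 5 1]
After op 5 (cut(11)): [1 6 4 11 9 8 7 3 10 2 0 5]
After op 6 (cut(11)): [5 1 6 4 11 9 8 7 3 10 2 0]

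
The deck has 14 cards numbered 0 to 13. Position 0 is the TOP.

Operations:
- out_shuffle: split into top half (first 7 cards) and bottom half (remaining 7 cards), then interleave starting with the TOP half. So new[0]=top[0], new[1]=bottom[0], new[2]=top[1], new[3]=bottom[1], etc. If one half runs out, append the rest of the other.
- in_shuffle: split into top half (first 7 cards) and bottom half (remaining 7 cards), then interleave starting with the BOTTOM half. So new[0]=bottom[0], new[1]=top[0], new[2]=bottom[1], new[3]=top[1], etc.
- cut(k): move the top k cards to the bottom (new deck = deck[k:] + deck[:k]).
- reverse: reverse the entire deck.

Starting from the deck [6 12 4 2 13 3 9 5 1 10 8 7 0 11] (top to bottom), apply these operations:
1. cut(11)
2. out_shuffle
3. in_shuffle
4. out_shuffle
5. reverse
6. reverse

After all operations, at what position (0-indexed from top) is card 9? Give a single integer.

After op 1 (cut(11)): [7 0 11 6 12 4 2 13 3 9 5 1 10 8]
After op 2 (out_shuffle): [7 13 0 3 11 9 6 5 12 1 4 10 2 8]
After op 3 (in_shuffle): [5 7 12 13 1 0 4 3 10 11 2 9 8 6]
After op 4 (out_shuffle): [5 3 7 10 12 11 13 2 1 9 0 8 4 6]
After op 5 (reverse): [6 4 8 0 9 1 2 13 11 12 10 7 3 5]
After op 6 (reverse): [5 3 7 10 12 11 13 2 1 9 0 8 4 6]
Card 9 is at position 9.

Answer: 9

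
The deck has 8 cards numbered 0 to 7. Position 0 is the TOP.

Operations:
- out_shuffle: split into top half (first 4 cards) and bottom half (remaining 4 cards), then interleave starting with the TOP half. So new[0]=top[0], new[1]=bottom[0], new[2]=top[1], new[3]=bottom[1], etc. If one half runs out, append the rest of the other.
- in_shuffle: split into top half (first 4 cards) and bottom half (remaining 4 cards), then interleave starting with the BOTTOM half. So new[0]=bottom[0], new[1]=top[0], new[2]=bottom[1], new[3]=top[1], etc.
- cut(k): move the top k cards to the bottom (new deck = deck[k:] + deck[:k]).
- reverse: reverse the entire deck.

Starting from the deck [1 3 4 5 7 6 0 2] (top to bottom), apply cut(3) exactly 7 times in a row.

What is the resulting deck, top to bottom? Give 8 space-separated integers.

Answer: 6 0 2 1 3 4 5 7

Derivation:
After op 1 (cut(3)): [5 7 6 0 2 1 3 4]
After op 2 (cut(3)): [0 2 1 3 4 5 7 6]
After op 3 (cut(3)): [3 4 5 7 6 0 2 1]
After op 4 (cut(3)): [7 6 0 2 1 3 4 5]
After op 5 (cut(3)): [2 1 3 4 5 7 6 0]
After op 6 (cut(3)): [4 5 7 6 0 2 1 3]
After op 7 (cut(3)): [6 0 2 1 3 4 5 7]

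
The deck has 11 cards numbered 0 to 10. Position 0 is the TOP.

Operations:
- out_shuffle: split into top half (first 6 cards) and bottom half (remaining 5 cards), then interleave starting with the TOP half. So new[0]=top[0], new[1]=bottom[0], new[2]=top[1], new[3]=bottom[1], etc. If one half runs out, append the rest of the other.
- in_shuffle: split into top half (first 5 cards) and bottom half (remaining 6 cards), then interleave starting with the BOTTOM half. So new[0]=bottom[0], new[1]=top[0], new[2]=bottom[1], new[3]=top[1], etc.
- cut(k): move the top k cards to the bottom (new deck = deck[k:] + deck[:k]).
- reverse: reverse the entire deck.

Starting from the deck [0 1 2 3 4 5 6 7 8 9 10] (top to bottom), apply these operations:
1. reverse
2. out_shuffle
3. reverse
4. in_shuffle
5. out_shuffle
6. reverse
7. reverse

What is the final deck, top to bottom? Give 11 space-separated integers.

Answer: 2 9 5 1 8 4 0 7 3 10 6

Derivation:
After op 1 (reverse): [10 9 8 7 6 5 4 3 2 1 0]
After op 2 (out_shuffle): [10 4 9 3 8 2 7 1 6 0 5]
After op 3 (reverse): [5 0 6 1 7 2 8 3 9 4 10]
After op 4 (in_shuffle): [2 5 8 0 3 6 9 1 4 7 10]
After op 5 (out_shuffle): [2 9 5 1 8 4 0 7 3 10 6]
After op 6 (reverse): [6 10 3 7 0 4 8 1 5 9 2]
After op 7 (reverse): [2 9 5 1 8 4 0 7 3 10 6]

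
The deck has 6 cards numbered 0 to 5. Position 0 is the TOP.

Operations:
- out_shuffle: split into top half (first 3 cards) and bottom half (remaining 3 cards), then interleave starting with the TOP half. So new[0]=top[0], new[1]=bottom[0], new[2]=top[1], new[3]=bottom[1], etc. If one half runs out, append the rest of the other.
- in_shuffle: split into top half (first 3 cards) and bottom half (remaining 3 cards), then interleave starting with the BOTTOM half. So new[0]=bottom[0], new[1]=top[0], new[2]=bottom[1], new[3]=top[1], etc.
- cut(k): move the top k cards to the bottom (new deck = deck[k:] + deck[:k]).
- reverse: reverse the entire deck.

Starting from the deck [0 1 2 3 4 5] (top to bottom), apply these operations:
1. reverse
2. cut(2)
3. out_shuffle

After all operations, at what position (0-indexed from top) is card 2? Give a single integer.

After op 1 (reverse): [5 4 3 2 1 0]
After op 2 (cut(2)): [3 2 1 0 5 4]
After op 3 (out_shuffle): [3 0 2 5 1 4]
Card 2 is at position 2.

Answer: 2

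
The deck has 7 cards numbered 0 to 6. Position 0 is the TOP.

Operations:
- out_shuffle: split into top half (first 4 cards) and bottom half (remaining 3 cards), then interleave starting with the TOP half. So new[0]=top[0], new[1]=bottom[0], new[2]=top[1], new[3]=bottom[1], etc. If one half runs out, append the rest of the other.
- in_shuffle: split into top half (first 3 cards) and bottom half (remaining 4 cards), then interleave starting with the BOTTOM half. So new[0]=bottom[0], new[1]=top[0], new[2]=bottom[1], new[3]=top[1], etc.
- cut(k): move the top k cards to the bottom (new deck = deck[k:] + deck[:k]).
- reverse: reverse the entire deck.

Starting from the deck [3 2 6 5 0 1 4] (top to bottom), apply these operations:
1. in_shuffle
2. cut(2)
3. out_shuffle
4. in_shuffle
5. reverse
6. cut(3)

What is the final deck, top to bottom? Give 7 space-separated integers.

Answer: 4 1 0 5 6 2 3

Derivation:
After op 1 (in_shuffle): [5 3 0 2 1 6 4]
After op 2 (cut(2)): [0 2 1 6 4 5 3]
After op 3 (out_shuffle): [0 4 2 5 1 3 6]
After op 4 (in_shuffle): [5 0 1 4 3 2 6]
After op 5 (reverse): [6 2 3 4 1 0 5]
After op 6 (cut(3)): [4 1 0 5 6 2 3]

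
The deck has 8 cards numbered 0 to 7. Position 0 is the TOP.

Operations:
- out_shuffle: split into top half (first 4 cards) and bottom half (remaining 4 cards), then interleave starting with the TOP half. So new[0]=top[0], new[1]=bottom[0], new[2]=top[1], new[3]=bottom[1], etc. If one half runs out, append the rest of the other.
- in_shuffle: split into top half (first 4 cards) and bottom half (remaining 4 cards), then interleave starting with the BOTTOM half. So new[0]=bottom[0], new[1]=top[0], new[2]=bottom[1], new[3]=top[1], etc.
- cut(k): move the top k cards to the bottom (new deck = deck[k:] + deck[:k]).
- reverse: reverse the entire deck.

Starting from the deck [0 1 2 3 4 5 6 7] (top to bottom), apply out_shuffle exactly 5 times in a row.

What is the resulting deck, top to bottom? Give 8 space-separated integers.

Answer: 0 2 4 6 1 3 5 7

Derivation:
After op 1 (out_shuffle): [0 4 1 5 2 6 3 7]
After op 2 (out_shuffle): [0 2 4 6 1 3 5 7]
After op 3 (out_shuffle): [0 1 2 3 4 5 6 7]
After op 4 (out_shuffle): [0 4 1 5 2 6 3 7]
After op 5 (out_shuffle): [0 2 4 6 1 3 5 7]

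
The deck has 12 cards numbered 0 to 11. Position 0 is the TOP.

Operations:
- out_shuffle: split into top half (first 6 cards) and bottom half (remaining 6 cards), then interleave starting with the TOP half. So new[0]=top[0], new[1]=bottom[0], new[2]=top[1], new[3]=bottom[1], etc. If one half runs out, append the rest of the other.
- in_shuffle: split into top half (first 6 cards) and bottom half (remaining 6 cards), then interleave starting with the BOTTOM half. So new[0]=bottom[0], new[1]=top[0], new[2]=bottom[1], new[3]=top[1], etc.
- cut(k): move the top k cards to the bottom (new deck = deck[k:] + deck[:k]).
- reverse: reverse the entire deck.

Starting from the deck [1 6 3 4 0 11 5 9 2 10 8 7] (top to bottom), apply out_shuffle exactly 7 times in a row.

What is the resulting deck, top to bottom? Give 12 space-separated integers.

Answer: 1 2 11 3 8 9 0 6 10 5 4 7

Derivation:
After op 1 (out_shuffle): [1 5 6 9 3 2 4 10 0 8 11 7]
After op 2 (out_shuffle): [1 4 5 10 6 0 9 8 3 11 2 7]
After op 3 (out_shuffle): [1 9 4 8 5 3 10 11 6 2 0 7]
After op 4 (out_shuffle): [1 10 9 11 4 6 8 2 5 0 3 7]
After op 5 (out_shuffle): [1 8 10 2 9 5 11 0 4 3 6 7]
After op 6 (out_shuffle): [1 11 8 0 10 4 2 3 9 6 5 7]
After op 7 (out_shuffle): [1 2 11 3 8 9 0 6 10 5 4 7]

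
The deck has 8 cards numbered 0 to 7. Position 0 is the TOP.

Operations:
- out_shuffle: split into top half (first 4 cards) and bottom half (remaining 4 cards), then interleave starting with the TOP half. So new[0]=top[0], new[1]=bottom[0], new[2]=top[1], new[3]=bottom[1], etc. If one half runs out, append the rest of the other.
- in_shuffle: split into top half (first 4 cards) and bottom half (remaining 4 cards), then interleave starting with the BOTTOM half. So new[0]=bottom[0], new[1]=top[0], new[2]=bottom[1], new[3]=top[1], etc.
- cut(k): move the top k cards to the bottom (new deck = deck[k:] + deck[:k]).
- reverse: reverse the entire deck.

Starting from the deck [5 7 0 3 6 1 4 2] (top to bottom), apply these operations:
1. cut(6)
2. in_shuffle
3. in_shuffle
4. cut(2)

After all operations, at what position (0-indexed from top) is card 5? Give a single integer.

Answer: 0

Derivation:
After op 1 (cut(6)): [4 2 5 7 0 3 6 1]
After op 2 (in_shuffle): [0 4 3 2 6 5 1 7]
After op 3 (in_shuffle): [6 0 5 4 1 3 7 2]
After op 4 (cut(2)): [5 4 1 3 7 2 6 0]
Card 5 is at position 0.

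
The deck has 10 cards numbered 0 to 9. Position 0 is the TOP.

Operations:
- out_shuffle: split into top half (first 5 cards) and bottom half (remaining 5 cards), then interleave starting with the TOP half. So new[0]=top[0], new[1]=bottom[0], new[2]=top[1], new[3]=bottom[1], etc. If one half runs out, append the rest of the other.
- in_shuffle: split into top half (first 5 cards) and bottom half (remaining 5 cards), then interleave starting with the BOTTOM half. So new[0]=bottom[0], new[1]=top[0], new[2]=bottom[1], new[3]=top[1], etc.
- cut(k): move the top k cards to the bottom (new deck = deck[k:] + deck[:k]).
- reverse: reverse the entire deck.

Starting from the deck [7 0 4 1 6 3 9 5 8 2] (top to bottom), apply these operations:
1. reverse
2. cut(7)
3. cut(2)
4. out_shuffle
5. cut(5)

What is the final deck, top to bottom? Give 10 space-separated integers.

After op 1 (reverse): [2 8 5 9 3 6 1 4 0 7]
After op 2 (cut(7)): [4 0 7 2 8 5 9 3 6 1]
After op 3 (cut(2)): [7 2 8 5 9 3 6 1 4 0]
After op 4 (out_shuffle): [7 3 2 6 8 1 5 4 9 0]
After op 5 (cut(5)): [1 5 4 9 0 7 3 2 6 8]

Answer: 1 5 4 9 0 7 3 2 6 8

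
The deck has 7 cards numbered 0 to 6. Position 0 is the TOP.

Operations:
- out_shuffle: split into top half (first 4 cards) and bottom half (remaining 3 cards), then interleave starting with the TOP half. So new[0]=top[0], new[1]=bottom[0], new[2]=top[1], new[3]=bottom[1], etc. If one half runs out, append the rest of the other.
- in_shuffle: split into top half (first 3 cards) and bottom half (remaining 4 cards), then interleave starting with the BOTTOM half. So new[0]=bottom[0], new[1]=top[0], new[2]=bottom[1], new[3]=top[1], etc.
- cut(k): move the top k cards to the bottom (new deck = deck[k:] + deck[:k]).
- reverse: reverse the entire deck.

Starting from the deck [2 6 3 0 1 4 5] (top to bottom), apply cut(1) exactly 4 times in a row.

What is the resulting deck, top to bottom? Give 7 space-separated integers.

Answer: 1 4 5 2 6 3 0

Derivation:
After op 1 (cut(1)): [6 3 0 1 4 5 2]
After op 2 (cut(1)): [3 0 1 4 5 2 6]
After op 3 (cut(1)): [0 1 4 5 2 6 3]
After op 4 (cut(1)): [1 4 5 2 6 3 0]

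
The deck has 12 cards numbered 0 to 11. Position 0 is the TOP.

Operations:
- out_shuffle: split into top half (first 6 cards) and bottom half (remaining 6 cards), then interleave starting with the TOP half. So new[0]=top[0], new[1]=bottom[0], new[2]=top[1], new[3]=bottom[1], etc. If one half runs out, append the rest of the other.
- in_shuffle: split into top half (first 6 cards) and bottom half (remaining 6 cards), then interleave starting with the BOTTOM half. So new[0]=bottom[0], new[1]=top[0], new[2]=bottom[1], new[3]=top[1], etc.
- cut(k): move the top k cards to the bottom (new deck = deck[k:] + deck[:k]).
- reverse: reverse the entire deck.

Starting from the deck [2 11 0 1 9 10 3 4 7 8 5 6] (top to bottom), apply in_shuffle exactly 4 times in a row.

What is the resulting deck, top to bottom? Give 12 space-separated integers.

After op 1 (in_shuffle): [3 2 4 11 7 0 8 1 5 9 6 10]
After op 2 (in_shuffle): [8 3 1 2 5 4 9 11 6 7 10 0]
After op 3 (in_shuffle): [9 8 11 3 6 1 7 2 10 5 0 4]
After op 4 (in_shuffle): [7 9 2 8 10 11 5 3 0 6 4 1]

Answer: 7 9 2 8 10 11 5 3 0 6 4 1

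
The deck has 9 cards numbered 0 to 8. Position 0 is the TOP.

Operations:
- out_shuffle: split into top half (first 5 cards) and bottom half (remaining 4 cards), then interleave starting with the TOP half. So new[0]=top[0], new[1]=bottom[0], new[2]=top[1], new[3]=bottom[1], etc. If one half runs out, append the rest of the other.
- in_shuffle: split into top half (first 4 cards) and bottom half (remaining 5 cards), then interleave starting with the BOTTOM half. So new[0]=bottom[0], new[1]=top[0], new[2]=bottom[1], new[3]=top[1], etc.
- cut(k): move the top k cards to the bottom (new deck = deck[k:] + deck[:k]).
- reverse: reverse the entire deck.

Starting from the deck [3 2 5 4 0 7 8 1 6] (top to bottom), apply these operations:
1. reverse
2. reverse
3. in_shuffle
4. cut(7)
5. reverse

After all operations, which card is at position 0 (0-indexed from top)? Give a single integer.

After op 1 (reverse): [6 1 8 7 0 4 5 2 3]
After op 2 (reverse): [3 2 5 4 0 7 8 1 6]
After op 3 (in_shuffle): [0 3 7 2 8 5 1 4 6]
After op 4 (cut(7)): [4 6 0 3 7 2 8 5 1]
After op 5 (reverse): [1 5 8 2 7 3 0 6 4]
Position 0: card 1.

Answer: 1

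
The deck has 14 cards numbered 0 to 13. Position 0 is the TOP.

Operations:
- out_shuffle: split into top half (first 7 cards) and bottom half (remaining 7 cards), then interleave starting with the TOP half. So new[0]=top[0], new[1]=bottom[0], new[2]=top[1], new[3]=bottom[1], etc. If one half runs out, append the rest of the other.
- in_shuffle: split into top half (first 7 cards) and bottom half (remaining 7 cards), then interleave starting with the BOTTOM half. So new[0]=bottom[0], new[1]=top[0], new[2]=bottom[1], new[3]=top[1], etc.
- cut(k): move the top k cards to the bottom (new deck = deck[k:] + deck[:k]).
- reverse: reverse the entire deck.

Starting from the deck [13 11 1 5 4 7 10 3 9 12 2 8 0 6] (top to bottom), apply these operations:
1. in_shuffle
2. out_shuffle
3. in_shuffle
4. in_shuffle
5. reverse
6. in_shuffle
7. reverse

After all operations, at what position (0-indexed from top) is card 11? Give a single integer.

Answer: 10

Derivation:
After op 1 (in_shuffle): [3 13 9 11 12 1 2 5 8 4 0 7 6 10]
After op 2 (out_shuffle): [3 5 13 8 9 4 11 0 12 7 1 6 2 10]
After op 3 (in_shuffle): [0 3 12 5 7 13 1 8 6 9 2 4 10 11]
After op 4 (in_shuffle): [8 0 6 3 9 12 2 5 4 7 10 13 11 1]
After op 5 (reverse): [1 11 13 10 7 4 5 2 12 9 3 6 0 8]
After op 6 (in_shuffle): [2 1 12 11 9 13 3 10 6 7 0 4 8 5]
After op 7 (reverse): [5 8 4 0 7 6 10 3 13 9 11 12 1 2]
Card 11 is at position 10.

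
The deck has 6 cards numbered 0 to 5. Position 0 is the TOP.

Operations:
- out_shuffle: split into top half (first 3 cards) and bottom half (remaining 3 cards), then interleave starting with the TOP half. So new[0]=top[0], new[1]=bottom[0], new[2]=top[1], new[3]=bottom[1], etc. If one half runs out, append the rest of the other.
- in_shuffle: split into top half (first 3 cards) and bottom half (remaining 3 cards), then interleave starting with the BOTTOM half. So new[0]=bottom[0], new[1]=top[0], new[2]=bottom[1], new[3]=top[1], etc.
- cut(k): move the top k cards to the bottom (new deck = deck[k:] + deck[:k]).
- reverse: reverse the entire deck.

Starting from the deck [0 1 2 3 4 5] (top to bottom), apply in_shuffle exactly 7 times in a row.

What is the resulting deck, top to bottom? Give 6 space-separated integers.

After op 1 (in_shuffle): [3 0 4 1 5 2]
After op 2 (in_shuffle): [1 3 5 0 2 4]
After op 3 (in_shuffle): [0 1 2 3 4 5]
After op 4 (in_shuffle): [3 0 4 1 5 2]
After op 5 (in_shuffle): [1 3 5 0 2 4]
After op 6 (in_shuffle): [0 1 2 3 4 5]
After op 7 (in_shuffle): [3 0 4 1 5 2]

Answer: 3 0 4 1 5 2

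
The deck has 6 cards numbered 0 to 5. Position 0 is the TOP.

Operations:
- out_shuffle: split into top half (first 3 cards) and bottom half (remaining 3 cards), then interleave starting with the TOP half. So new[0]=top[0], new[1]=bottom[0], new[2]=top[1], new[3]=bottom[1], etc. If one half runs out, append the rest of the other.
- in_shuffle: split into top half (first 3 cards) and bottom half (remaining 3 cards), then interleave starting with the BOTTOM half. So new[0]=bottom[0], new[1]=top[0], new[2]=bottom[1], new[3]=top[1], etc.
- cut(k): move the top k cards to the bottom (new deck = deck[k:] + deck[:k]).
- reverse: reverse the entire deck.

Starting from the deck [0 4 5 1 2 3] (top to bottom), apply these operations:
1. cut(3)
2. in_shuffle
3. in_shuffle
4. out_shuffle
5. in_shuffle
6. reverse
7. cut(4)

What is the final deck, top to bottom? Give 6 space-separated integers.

After op 1 (cut(3)): [1 2 3 0 4 5]
After op 2 (in_shuffle): [0 1 4 2 5 3]
After op 3 (in_shuffle): [2 0 5 1 3 4]
After op 4 (out_shuffle): [2 1 0 3 5 4]
After op 5 (in_shuffle): [3 2 5 1 4 0]
After op 6 (reverse): [0 4 1 5 2 3]
After op 7 (cut(4)): [2 3 0 4 1 5]

Answer: 2 3 0 4 1 5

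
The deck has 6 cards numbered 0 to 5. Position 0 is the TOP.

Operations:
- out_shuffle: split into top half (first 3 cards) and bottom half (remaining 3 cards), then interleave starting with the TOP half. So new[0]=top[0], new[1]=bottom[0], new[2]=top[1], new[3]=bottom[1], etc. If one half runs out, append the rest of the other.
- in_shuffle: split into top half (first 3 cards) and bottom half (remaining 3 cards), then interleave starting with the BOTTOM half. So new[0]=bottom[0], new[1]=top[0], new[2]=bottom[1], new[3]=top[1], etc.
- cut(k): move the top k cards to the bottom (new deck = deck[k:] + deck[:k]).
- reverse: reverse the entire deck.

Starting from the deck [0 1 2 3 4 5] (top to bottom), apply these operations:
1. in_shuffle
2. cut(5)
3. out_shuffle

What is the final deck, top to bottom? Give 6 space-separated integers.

After op 1 (in_shuffle): [3 0 4 1 5 2]
After op 2 (cut(5)): [2 3 0 4 1 5]
After op 3 (out_shuffle): [2 4 3 1 0 5]

Answer: 2 4 3 1 0 5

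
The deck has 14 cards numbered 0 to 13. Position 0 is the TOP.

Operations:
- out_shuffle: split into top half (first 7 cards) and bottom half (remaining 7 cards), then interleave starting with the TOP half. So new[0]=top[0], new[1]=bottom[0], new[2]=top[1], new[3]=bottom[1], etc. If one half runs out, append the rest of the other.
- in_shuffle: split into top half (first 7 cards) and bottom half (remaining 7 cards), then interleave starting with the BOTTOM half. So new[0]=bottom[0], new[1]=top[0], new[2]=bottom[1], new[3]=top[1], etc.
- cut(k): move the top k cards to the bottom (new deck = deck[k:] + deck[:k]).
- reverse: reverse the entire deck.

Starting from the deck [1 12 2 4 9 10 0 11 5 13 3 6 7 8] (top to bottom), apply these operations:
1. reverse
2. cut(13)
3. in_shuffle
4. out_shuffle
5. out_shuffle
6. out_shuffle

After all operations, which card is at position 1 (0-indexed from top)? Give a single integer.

Answer: 7

Derivation:
After op 1 (reverse): [8 7 6 3 13 5 11 0 10 9 4 2 12 1]
After op 2 (cut(13)): [1 8 7 6 3 13 5 11 0 10 9 4 2 12]
After op 3 (in_shuffle): [11 1 0 8 10 7 9 6 4 3 2 13 12 5]
After op 4 (out_shuffle): [11 6 1 4 0 3 8 2 10 13 7 12 9 5]
After op 5 (out_shuffle): [11 2 6 10 1 13 4 7 0 12 3 9 8 5]
After op 6 (out_shuffle): [11 7 2 0 6 12 10 3 1 9 13 8 4 5]
Position 1: card 7.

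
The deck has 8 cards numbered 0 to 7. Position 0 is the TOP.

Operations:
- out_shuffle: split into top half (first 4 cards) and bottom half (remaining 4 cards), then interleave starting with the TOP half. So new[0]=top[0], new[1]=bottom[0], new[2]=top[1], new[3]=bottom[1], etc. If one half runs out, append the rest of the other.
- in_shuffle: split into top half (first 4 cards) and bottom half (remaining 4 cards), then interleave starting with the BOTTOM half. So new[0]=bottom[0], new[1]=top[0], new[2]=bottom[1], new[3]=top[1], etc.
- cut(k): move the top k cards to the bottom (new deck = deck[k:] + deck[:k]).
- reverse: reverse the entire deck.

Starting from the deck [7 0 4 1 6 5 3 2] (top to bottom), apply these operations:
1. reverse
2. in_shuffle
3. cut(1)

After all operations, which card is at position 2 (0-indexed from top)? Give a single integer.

Answer: 3

Derivation:
After op 1 (reverse): [2 3 5 6 1 4 0 7]
After op 2 (in_shuffle): [1 2 4 3 0 5 7 6]
After op 3 (cut(1)): [2 4 3 0 5 7 6 1]
Position 2: card 3.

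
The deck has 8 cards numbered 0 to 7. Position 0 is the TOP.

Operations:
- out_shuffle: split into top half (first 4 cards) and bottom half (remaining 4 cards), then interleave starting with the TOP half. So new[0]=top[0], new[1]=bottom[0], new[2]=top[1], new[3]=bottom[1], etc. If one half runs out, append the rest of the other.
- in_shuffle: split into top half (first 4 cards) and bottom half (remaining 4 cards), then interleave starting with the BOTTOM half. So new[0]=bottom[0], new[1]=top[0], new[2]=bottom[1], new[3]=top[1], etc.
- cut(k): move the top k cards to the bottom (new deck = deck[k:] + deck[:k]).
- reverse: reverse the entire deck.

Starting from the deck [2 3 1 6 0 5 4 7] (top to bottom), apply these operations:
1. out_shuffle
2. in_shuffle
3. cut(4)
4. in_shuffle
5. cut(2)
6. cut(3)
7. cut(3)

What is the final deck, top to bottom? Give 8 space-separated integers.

After op 1 (out_shuffle): [2 0 3 5 1 4 6 7]
After op 2 (in_shuffle): [1 2 4 0 6 3 7 5]
After op 3 (cut(4)): [6 3 7 5 1 2 4 0]
After op 4 (in_shuffle): [1 6 2 3 4 7 0 5]
After op 5 (cut(2)): [2 3 4 7 0 5 1 6]
After op 6 (cut(3)): [7 0 5 1 6 2 3 4]
After op 7 (cut(3)): [1 6 2 3 4 7 0 5]

Answer: 1 6 2 3 4 7 0 5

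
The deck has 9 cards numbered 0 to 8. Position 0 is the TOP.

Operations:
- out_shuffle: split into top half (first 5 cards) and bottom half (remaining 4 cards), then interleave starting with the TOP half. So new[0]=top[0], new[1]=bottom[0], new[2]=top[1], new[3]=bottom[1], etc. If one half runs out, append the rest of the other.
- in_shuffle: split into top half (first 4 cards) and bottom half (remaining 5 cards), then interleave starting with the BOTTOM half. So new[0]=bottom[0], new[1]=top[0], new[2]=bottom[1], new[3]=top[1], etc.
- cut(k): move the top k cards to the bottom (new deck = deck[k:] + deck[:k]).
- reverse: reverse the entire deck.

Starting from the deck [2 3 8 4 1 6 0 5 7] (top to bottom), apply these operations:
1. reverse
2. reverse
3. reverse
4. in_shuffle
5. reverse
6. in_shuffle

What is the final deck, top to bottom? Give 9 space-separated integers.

Answer: 8 2 5 6 4 3 7 0 1

Derivation:
After op 1 (reverse): [7 5 0 6 1 4 8 3 2]
After op 2 (reverse): [2 3 8 4 1 6 0 5 7]
After op 3 (reverse): [7 5 0 6 1 4 8 3 2]
After op 4 (in_shuffle): [1 7 4 5 8 0 3 6 2]
After op 5 (reverse): [2 6 3 0 8 5 4 7 1]
After op 6 (in_shuffle): [8 2 5 6 4 3 7 0 1]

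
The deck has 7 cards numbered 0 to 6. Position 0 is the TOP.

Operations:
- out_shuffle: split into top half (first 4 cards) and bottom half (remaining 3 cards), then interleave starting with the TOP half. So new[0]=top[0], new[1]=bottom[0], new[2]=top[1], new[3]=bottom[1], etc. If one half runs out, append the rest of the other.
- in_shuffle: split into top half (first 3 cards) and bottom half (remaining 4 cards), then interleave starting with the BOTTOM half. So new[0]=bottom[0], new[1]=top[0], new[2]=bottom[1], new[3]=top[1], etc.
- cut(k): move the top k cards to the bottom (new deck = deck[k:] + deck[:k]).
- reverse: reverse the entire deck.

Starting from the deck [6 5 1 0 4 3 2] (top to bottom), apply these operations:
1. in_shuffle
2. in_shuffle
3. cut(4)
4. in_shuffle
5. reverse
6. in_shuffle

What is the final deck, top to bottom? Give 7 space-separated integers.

After op 1 (in_shuffle): [0 6 4 5 3 1 2]
After op 2 (in_shuffle): [5 0 3 6 1 4 2]
After op 3 (cut(4)): [1 4 2 5 0 3 6]
After op 4 (in_shuffle): [5 1 0 4 3 2 6]
After op 5 (reverse): [6 2 3 4 0 1 5]
After op 6 (in_shuffle): [4 6 0 2 1 3 5]

Answer: 4 6 0 2 1 3 5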